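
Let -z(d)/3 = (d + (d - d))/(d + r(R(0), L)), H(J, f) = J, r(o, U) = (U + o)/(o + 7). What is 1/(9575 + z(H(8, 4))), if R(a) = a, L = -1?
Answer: 55/526457 ≈ 0.00010447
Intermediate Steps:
r(o, U) = (U + o)/(7 + o)
z(d) = -3*d/(-1/7 + d) (z(d) = -3*(d + (d - d))/(d + (-1 + 0)/(7 + 0)) = -3*(d + 0)/(d - 1/7) = -3*d/(d + (1/7)*(-1)) = -3*d/(d - 1/7) = -3*d/(-1/7 + d))
1/(9575 + z(H(8, 4))) = 1/(9575 - 21*8/(-1 + 7*8)) = 1/(9575 - 21*8/(-1 + 56)) = 1/(9575 - 21*8/55) = 1/(9575 - 21*8*1/55) = 1/(9575 - 168/55) = 1/(526457/55) = 55/526457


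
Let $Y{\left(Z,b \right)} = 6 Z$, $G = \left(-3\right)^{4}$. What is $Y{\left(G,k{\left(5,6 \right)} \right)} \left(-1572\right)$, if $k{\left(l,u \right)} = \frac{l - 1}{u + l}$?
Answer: $-763992$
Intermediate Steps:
$k{\left(l,u \right)} = \frac{-1 + l}{l + u}$
$G = 81$
$Y{\left(G,k{\left(5,6 \right)} \right)} \left(-1572\right) = 6 \cdot 81 \left(-1572\right) = 486 \left(-1572\right) = -763992$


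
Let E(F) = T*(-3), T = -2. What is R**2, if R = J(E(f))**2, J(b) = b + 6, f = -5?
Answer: 20736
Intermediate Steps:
E(F) = 6 (E(F) = -2*(-3) = 6)
J(b) = 6 + b
R = 144 (R = (6 + 6)**2 = 12**2 = 144)
R**2 = 144**2 = 20736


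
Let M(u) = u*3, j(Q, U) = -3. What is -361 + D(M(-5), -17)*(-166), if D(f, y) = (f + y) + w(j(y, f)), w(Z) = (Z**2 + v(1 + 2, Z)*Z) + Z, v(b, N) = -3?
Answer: 2461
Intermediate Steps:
w(Z) = Z**2 - 2*Z (w(Z) = (Z**2 - 3*Z) + Z = Z**2 - 2*Z)
M(u) = 3*u
D(f, y) = 15 + f + y (D(f, y) = (f + y) - 3*(-2 - 3) = (f + y) - 3*(-5) = (f + y) + 15 = 15 + f + y)
-361 + D(M(-5), -17)*(-166) = -361 + (15 + 3*(-5) - 17)*(-166) = -361 + (15 - 15 - 17)*(-166) = -361 - 17*(-166) = -361 + 2822 = 2461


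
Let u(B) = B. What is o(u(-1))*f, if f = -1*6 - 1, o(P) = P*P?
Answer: -7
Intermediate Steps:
o(P) = P**2
f = -7 (f = -6 - 1 = -7)
o(u(-1))*f = (-1)**2*(-7) = 1*(-7) = -7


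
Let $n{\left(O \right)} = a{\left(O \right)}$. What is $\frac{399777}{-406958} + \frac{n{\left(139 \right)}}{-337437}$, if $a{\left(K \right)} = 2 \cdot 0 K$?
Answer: $- \frac{399777}{406958} \approx -0.98235$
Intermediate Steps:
$a{\left(K \right)} = 0$ ($a{\left(K \right)} = 0 K = 0$)
$n{\left(O \right)} = 0$
$\frac{399777}{-406958} + \frac{n{\left(139 \right)}}{-337437} = \frac{399777}{-406958} + \frac{0}{-337437} = 399777 \left(- \frac{1}{406958}\right) + 0 \left(- \frac{1}{337437}\right) = - \frac{399777}{406958} + 0 = - \frac{399777}{406958}$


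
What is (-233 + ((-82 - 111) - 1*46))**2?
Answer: 222784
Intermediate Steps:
(-233 + ((-82 - 111) - 1*46))**2 = (-233 + (-193 - 46))**2 = (-233 - 239)**2 = (-472)**2 = 222784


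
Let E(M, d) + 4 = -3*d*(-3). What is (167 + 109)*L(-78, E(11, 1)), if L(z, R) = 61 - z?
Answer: 38364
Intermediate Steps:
E(M, d) = -4 + 9*d (E(M, d) = -4 - 3*d*(-3) = -4 + 9*d)
(167 + 109)*L(-78, E(11, 1)) = (167 + 109)*(61 - 1*(-78)) = 276*(61 + 78) = 276*139 = 38364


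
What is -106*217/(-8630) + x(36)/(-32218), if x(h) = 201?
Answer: 369671903/139020670 ≈ 2.6591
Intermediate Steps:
-106*217/(-8630) + x(36)/(-32218) = -106*217/(-8630) + 201/(-32218) = -23002*(-1/8630) + 201*(-1/32218) = 11501/4315 - 201/32218 = 369671903/139020670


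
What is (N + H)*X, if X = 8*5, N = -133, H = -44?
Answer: -7080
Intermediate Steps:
X = 40
(N + H)*X = (-133 - 44)*40 = -177*40 = -7080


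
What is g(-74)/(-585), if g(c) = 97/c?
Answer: 97/43290 ≈ 0.0022407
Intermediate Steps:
g(-74)/(-585) = (97/(-74))/(-585) = (97*(-1/74))*(-1/585) = -97/74*(-1/585) = 97/43290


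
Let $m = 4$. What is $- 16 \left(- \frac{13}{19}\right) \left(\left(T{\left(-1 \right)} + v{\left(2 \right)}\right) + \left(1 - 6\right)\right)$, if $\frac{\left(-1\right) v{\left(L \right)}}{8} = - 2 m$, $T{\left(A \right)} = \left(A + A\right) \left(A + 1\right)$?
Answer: $\frac{12272}{19} \approx 645.89$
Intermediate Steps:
$T{\left(A \right)} = 2 A \left(1 + A\right)$
$v{\left(L \right)} = 64$ ($v{\left(L \right)} = - 8 \left(\left(-2\right) 4\right) = \left(-8\right) \left(-8\right) = 64$)
$- 16 \left(- \frac{13}{19}\right) \left(\left(T{\left(-1 \right)} + v{\left(2 \right)}\right) + \left(1 - 6\right)\right) = - 16 \left(- \frac{13}{19}\right) \left(\left(2 \left(-1\right) \left(1 - 1\right) + 64\right) + \left(1 - 6\right)\right) = - 16 \left(\left(-13\right) \frac{1}{19}\right) \left(\left(2 \left(-1\right) 0 + 64\right) + \left(1 - 6\right)\right) = \left(-16\right) \left(- \frac{13}{19}\right) \left(\left(0 + 64\right) - 5\right) = \frac{208 \left(64 - 5\right)}{19} = \frac{208}{19} \cdot 59 = \frac{12272}{19}$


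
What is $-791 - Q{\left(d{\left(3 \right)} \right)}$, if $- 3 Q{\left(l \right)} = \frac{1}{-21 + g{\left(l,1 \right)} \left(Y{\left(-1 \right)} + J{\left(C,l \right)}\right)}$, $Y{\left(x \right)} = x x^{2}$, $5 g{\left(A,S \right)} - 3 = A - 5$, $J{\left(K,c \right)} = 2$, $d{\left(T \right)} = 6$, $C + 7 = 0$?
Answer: $- \frac{239678}{303} \approx -791.02$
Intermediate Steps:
$C = -7$ ($C = -7 + 0 = -7$)
$g{\left(A,S \right)} = - \frac{2}{5} + \frac{A}{5}$ ($g{\left(A,S \right)} = \frac{3}{5} + \frac{A - 5}{5} = \frac{3}{5} + \frac{-5 + A}{5} = \frac{3}{5} + \left(-1 + \frac{A}{5}\right) = - \frac{2}{5} + \frac{A}{5}$)
$Y{\left(x \right)} = x^{3}$
$Q{\left(l \right)} = - \frac{1}{3 \left(- \frac{107}{5} + \frac{l}{5}\right)}$ ($Q{\left(l \right)} = - \frac{1}{3 \left(-21 + \left(- \frac{2}{5} + \frac{l}{5}\right) \left(\left(-1\right)^{3} + 2\right)\right)} = - \frac{1}{3 \left(-21 + \left(- \frac{2}{5} + \frac{l}{5}\right) \left(-1 + 2\right)\right)} = - \frac{1}{3 \left(-21 + \left(- \frac{2}{5} + \frac{l}{5}\right) 1\right)} = - \frac{1}{3 \left(-21 + \left(- \frac{2}{5} + \frac{l}{5}\right)\right)} = - \frac{1}{3 \left(- \frac{107}{5} + \frac{l}{5}\right)}$)
$-791 - Q{\left(d{\left(3 \right)} \right)} = -791 - - \frac{5}{-321 + 3 \cdot 6} = -791 - - \frac{5}{-321 + 18} = -791 - - \frac{5}{-303} = -791 - \left(-5\right) \left(- \frac{1}{303}\right) = -791 - \frac{5}{303} = - \frac{239678}{303}$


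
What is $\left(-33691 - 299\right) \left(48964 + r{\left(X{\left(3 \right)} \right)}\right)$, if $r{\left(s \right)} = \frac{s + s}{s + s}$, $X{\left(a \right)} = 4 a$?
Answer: $-1664320350$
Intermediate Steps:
$r{\left(s \right)} = 1$ ($r{\left(s \right)} = \frac{2 s}{2 s} = 2 s \frac{1}{2 s} = 1$)
$\left(-33691 - 299\right) \left(48964 + r{\left(X{\left(3 \right)} \right)}\right) = \left(-33691 - 299\right) \left(48964 + 1\right) = \left(-33990\right) 48965 = -1664320350$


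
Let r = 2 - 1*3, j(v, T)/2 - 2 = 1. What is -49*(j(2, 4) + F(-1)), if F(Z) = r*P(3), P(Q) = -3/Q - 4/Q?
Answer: -1225/3 ≈ -408.33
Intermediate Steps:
j(v, T) = 6 (j(v, T) = 4 + 2*1 = 4 + 2 = 6)
r = -1 (r = 2 - 3 = -1)
P(Q) = -7/Q
F(Z) = 7/3 (F(Z) = -(-7)/3 = -1*(-7/3) = 7/3)
-49*(j(2, 4) + F(-1)) = -49*(6 + 7/3) = -49*25/3 = -1225/3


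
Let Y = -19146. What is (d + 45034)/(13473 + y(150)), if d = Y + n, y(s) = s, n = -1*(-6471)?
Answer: 32359/13623 ≈ 2.3753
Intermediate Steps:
n = 6471
d = -12675 (d = -19146 + 6471 = -12675)
(d + 45034)/(13473 + y(150)) = (-12675 + 45034)/(13473 + 150) = 32359/13623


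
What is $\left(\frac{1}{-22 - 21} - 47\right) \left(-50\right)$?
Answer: $\frac{101100}{43} \approx 2351.2$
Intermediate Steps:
$\left(\frac{1}{-22 - 21} - 47\right) \left(-50\right) = \left(\frac{1}{-43} - 47\right) \left(-50\right) = \left(- \frac{1}{43} - 47\right) \left(-50\right) = \left(- \frac{2022}{43}\right) \left(-50\right) = \frac{101100}{43}$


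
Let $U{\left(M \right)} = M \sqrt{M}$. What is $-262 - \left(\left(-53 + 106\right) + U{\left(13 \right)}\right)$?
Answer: $-315 - 13 \sqrt{13} \approx -361.87$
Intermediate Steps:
$U{\left(M \right)} = M^{\frac{3}{2}}$
$-262 - \left(\left(-53 + 106\right) + U{\left(13 \right)}\right) = -262 - \left(\left(-53 + 106\right) + 13^{\frac{3}{2}}\right) = -262 - \left(53 + 13 \sqrt{13}\right) = -315 - 13 \sqrt{13}$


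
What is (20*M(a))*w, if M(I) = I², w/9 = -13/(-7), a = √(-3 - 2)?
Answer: -11700/7 ≈ -1671.4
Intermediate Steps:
a = I*√5 (a = √(-5) = I*√5 ≈ 2.2361*I)
w = 117/7 (w = 9*(-13/(-7)) = 9*(-13*(-⅐)) = 9*(13/7) = 117/7 ≈ 16.714)
(20*M(a))*w = (20*(I*√5)²)*(117/7) = (20*(-5))*(117/7) = -100*117/7 = -11700/7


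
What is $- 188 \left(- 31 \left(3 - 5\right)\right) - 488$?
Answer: $-12144$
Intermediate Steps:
$- 188 \left(- 31 \left(3 - 5\right)\right) - 488 = - 188 \left(\left(-31\right) \left(-2\right)\right) - 488 = \left(-188\right) 62 - 488 = -11656 - 488 = -12144$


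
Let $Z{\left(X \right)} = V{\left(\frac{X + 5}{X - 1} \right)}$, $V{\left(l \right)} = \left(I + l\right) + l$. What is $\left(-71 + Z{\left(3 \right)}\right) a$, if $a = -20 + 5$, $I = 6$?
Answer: $855$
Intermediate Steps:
$a = -15$
$V{\left(l \right)} = 6 + 2 l$ ($V{\left(l \right)} = \left(6 + l\right) + l = 6 + 2 l$)
$Z{\left(X \right)} = 6 + \frac{2 \left(5 + X\right)}{-1 + X}$ ($Z{\left(X \right)} = 6 + 2 \frac{X + 5}{X - 1} = 6 + 2 \frac{5 + X}{-1 + X} = 6 + \frac{2 \left(5 + X\right)}{-1 + X}$)
$\left(-71 + Z{\left(3 \right)}\right) a = \left(-71 + \frac{4 \left(1 + 2 \cdot 3\right)}{-1 + 3}\right) \left(-15\right) = \left(-71 + \frac{4 \left(1 + 6\right)}{2}\right) \left(-15\right) = \left(-71 + 4 \cdot \frac{1}{2} \cdot 7\right) \left(-15\right) = \left(-71 + 14\right) \left(-15\right) = \left(-57\right) \left(-15\right) = 855$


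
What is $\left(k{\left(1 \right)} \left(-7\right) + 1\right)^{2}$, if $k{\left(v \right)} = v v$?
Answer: $36$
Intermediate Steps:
$k{\left(v \right)} = v^{2}$
$\left(k{\left(1 \right)} \left(-7\right) + 1\right)^{2} = \left(1^{2} \left(-7\right) + 1\right)^{2} = \left(1 \left(-7\right) + 1\right)^{2} = \left(-7 + 1\right)^{2} = \left(-6\right)^{2} = 36$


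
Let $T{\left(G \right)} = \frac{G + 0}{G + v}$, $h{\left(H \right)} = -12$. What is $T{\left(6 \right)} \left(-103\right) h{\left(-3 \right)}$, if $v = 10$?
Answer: $\frac{927}{2} \approx 463.5$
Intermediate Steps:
$T{\left(G \right)} = \frac{G}{10 + G}$ ($T{\left(G \right)} = \frac{G + 0}{G + 10} = \frac{G}{10 + G}$)
$T{\left(6 \right)} \left(-103\right) h{\left(-3 \right)} = \frac{6}{10 + 6} \left(-103\right) \left(-12\right) = \frac{6}{16} \left(-103\right) \left(-12\right) = 6 \cdot \frac{1}{16} \left(-103\right) \left(-12\right) = \frac{3}{8} \left(-103\right) \left(-12\right) = \left(- \frac{309}{8}\right) \left(-12\right) = \frac{927}{2}$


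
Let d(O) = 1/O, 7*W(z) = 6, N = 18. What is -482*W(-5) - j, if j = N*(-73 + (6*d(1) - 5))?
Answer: 6180/7 ≈ 882.86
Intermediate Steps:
W(z) = 6/7 (W(z) = (⅐)*6 = 6/7)
j = -1296 (j = 18*(-73 + (6/1 - 5)) = 18*(-73 + (6*1 - 5)) = 18*(-73 + (6 - 5)) = 18*(-73 + 1) = 18*(-72) = -1296)
-482*W(-5) - j = -482*6/7 - 1*(-1296) = -2892/7 + 1296 = 6180/7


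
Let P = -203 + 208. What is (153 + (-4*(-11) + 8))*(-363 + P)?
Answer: -73390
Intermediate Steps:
P = 5
(153 + (-4*(-11) + 8))*(-363 + P) = (153 + (-4*(-11) + 8))*(-363 + 5) = (153 + (44 + 8))*(-358) = (153 + 52)*(-358) = 205*(-358) = -73390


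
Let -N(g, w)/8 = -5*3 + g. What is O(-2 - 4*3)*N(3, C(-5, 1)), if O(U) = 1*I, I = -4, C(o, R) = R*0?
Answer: -384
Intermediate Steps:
C(o, R) = 0
N(g, w) = 120 - 8*g (N(g, w) = -8*(-5*3 + g) = -8*(-15 + g) = 120 - 8*g)
O(U) = -4 (O(U) = 1*(-4) = -4)
O(-2 - 4*3)*N(3, C(-5, 1)) = -4*(120 - 8*3) = -4*(120 - 24) = -4*96 = -384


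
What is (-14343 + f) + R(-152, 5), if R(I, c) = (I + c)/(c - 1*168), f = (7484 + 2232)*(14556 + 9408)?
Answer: 37949640750/163 ≈ 2.3282e+8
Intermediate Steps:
f = 232834224 (f = 9716*23964 = 232834224)
R(I, c) = (I + c)/(-168 + c) (R(I, c) = (I + c)/(c - 168) = (I + c)/(-168 + c))
(-14343 + f) + R(-152, 5) = (-14343 + 232834224) + (-152 + 5)/(-168 + 5) = 232819881 - 147/(-163) = 232819881 - 1/163*(-147) = 232819881 + 147/163 = 37949640750/163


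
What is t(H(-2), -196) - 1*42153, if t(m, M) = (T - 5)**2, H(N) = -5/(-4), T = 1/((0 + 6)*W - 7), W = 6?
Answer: -35429937/841 ≈ -42128.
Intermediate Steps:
T = 1/29 (T = 1/((0 + 6)*6 - 7) = 1/(6*6 - 7) = 1/(36 - 7) = 1/29 ≈ 0.034483)
H(N) = 5/4 (H(N) = -5*(-1/4) = 5/4)
t(m, M) = 20736/841 (t(m, M) = (1/29 - 5)**2 = (-144/29)**2 = 20736/841)
t(H(-2), -196) - 1*42153 = 20736/841 - 1*42153 = 20736/841 - 42153 = -35429937/841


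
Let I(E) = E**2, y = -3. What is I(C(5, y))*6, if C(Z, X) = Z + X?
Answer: 24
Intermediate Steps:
C(Z, X) = X + Z
I(C(5, y))*6 = (-3 + 5)**2*6 = 2**2*6 = 4*6 = 24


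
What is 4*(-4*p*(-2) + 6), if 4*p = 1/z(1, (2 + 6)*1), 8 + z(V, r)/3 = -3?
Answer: 784/33 ≈ 23.758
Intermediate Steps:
z(V, r) = -33 (z(V, r) = -24 + 3*(-3) = -24 - 9 = -33)
p = -1/132 (p = (1/4)/(-33) = (1/4)*(-1/33) = -1/132 ≈ -0.0075758)
4*(-4*p*(-2) + 6) = 4*(-4*(-1/132)*(-2) + 6) = 4*((1/33)*(-2) + 6) = 4*(-2/33 + 6) = 4*(196/33) = 784/33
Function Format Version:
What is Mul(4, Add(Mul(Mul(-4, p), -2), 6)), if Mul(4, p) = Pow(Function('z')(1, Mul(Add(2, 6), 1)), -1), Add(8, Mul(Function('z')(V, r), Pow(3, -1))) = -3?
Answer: Rational(784, 33) ≈ 23.758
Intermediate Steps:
Function('z')(V, r) = -33 (Function('z')(V, r) = Add(-24, Mul(3, -3)) = Add(-24, -9) = -33)
p = Rational(-1, 132) (p = Mul(Rational(1, 4), Pow(-33, -1)) = Mul(Rational(1, 4), Rational(-1, 33)) = Rational(-1, 132) ≈ -0.0075758)
Mul(4, Add(Mul(Mul(-4, p), -2), 6)) = Mul(4, Add(Mul(Mul(-4, Rational(-1, 132)), -2), 6)) = Mul(4, Add(Mul(Rational(1, 33), -2), 6)) = Mul(4, Add(Rational(-2, 33), 6)) = Mul(4, Rational(196, 33)) = Rational(784, 33)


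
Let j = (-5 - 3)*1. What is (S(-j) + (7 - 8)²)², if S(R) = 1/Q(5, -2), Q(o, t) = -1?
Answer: 0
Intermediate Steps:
j = -8 (j = -8*1 = -8)
S(R) = -1 (S(R) = 1/(-1) = -1)
(S(-j) + (7 - 8)²)² = (-1 + (7 - 8)²)² = (-1 + (-1)²)² = (-1 + 1)² = 0² = 0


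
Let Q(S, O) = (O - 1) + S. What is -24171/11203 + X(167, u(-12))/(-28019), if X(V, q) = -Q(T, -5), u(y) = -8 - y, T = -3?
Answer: -677348076/313896857 ≈ -2.1579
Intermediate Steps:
Q(S, O) = -1 + O + S (Q(S, O) = (-1 + O) + S = -1 + O + S)
X(V, q) = 9 (X(V, q) = -(-1 - 5 - 3) = -1*(-9) = 9)
-24171/11203 + X(167, u(-12))/(-28019) = -24171/11203 + 9/(-28019) = -24171*1/11203 + 9*(-1/28019) = -24171/11203 - 9/28019 = -677348076/313896857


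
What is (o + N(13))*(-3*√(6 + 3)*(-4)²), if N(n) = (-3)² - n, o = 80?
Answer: -10944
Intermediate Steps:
N(n) = 9 - n
(o + N(13))*(-3*√(6 + 3)*(-4)²) = (80 + (9 - 1*13))*(-3*√(6 + 3)*(-4)²) = (80 + (9 - 13))*(-3*√9*16) = (80 - 4)*(-3*3*16) = 76*(-9*16) = 76*(-144) = -10944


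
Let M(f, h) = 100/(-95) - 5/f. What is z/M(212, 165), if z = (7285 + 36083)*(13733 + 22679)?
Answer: -2120225900416/1445 ≈ -1.4673e+9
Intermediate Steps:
M(f, h) = -20/19 - 5/f (M(f, h) = 100*(-1/95) - 5/f = -20/19 - 5/f)
z = 1579115616 (z = 43368*36412 = 1579115616)
z/M(212, 165) = 1579115616/(-20/19 - 5/212) = 1579115616/(-4335/4028) = 1579115616*(-4028/4335) = -2120225900416/1445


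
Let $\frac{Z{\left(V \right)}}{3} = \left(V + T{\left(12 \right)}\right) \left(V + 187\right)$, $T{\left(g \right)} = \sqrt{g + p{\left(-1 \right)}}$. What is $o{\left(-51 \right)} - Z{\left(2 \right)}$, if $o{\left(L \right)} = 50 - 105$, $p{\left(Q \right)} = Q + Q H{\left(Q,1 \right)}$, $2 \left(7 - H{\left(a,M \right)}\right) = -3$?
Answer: $-1189 - \frac{567 \sqrt{10}}{2} \approx -2085.5$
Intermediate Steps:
$H{\left(a,M \right)} = \frac{17}{2}$ ($H{\left(a,M \right)} = 7 - - \frac{3}{2} = 7 + \frac{3}{2} = \frac{17}{2}$)
$p{\left(Q \right)} = \frac{19 Q}{2}$ ($p{\left(Q \right)} = Q + Q \frac{17}{2} = Q + \frac{17 Q}{2} = \frac{19 Q}{2}$)
$T{\left(g \right)} = \sqrt{- \frac{19}{2} + g}$ ($T{\left(g \right)} = \sqrt{g + \frac{19}{2} \left(-1\right)} = \sqrt{g - \frac{19}{2}} = \sqrt{- \frac{19}{2} + g}$)
$o{\left(L \right)} = -55$
$Z{\left(V \right)} = 3 \left(187 + V\right) \left(V + \frac{\sqrt{10}}{2}\right)$ ($Z{\left(V \right)} = 3 \left(V + \frac{\sqrt{-38 + 4 \cdot 12}}{2}\right) \left(V + 187\right) = 3 \left(V + \frac{\sqrt{-38 + 48}}{2}\right) \left(187 + V\right) = 3 \left(V + \frac{\sqrt{10}}{2}\right) \left(187 + V\right) = 3 \left(187 + V\right) \left(V + \frac{\sqrt{10}}{2}\right)$)
$o{\left(-51 \right)} - Z{\left(2 \right)} = -55 - \left(3 \cdot 2^{2} + 561 \cdot 2 + \frac{561 \sqrt{10}}{2} + \frac{3}{2} \cdot 2 \sqrt{10}\right) = -55 - \left(3 \cdot 4 + 1122 + \frac{561 \sqrt{10}}{2} + 3 \sqrt{10}\right) = -55 - \left(12 + 1122 + \frac{561 \sqrt{10}}{2} + 3 \sqrt{10}\right) = -55 - \left(1134 + \frac{567 \sqrt{10}}{2}\right) = -1189 - \frac{567 \sqrt{10}}{2}$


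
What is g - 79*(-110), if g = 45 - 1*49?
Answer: 8686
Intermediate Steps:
g = -4 (g = 45 - 49 = -4)
g - 79*(-110) = -4 - 79*(-110) = -4 + 8690 = 8686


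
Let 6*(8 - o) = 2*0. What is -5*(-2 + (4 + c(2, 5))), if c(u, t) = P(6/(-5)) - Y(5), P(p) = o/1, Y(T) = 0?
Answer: -50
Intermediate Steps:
o = 8 (o = 8 - 0/3 = 8 - ⅙*0 = 8 + 0 = 8)
P(p) = 8 (P(p) = 8/1 = 8*1 = 8)
c(u, t) = 8 (c(u, t) = 8 - 1*0 = 8 + 0 = 8)
-5*(-2 + (4 + c(2, 5))) = -5*(-2 + (4 + 8)) = -5*(-2 + 12) = -5*10 = -50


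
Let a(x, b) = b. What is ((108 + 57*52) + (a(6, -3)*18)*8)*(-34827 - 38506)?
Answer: -193599120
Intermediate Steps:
((108 + 57*52) + (a(6, -3)*18)*8)*(-34827 - 38506) = ((108 + 57*52) - 3*18*8)*(-34827 - 38506) = ((108 + 2964) - 54*8)*(-73333) = (3072 - 432)*(-73333) = 2640*(-73333) = -193599120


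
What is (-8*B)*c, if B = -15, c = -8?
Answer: -960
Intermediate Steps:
(-8*B)*c = -8*(-15)*(-8) = 120*(-8) = -960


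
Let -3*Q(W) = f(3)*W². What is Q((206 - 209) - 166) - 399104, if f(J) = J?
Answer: -427665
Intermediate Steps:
Q(W) = -W²
Q((206 - 209) - 166) - 399104 = -((206 - 209) - 166)² - 399104 = -(-3 - 166)² - 399104 = -1*(-169)² - 399104 = -1*28561 - 399104 = -28561 - 399104 = -427665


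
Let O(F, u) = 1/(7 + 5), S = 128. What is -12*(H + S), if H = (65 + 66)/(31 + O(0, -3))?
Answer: -591792/373 ≈ -1586.6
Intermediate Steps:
O(F, u) = 1/12
H = 1572/373 (H = (65 + 66)/(31 + 1/12) = 131/(373/12) = 131*(12/373) = 1572/373 ≈ 4.2145)
-12*(H + S) = -12*(1572/373 + 128) = -12*49316/373 = -591792/373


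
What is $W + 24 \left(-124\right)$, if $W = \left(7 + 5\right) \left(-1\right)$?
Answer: $-2988$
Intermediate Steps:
$W = -12$ ($W = 12 \left(-1\right) = -12$)
$W + 24 \left(-124\right) = -12 + 24 \left(-124\right) = -12 - 2976 = -2988$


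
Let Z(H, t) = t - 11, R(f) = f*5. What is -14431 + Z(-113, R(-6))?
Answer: -14472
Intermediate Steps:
R(f) = 5*f
Z(H, t) = -11 + t
-14431 + Z(-113, R(-6)) = -14431 + (-11 + 5*(-6)) = -14431 + (-11 - 30) = -14431 - 41 = -14472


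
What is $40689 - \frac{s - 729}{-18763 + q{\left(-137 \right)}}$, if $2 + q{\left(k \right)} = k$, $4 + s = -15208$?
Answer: $\frac{769087537}{18902} \approx 40688.0$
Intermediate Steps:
$s = -15212$ ($s = -4 - 15208 = -15212$)
$q{\left(k \right)} = -2 + k$
$40689 - \frac{s - 729}{-18763 + q{\left(-137 \right)}} = 40689 - \frac{-15212 - 729}{-18763 - 139} = 40689 - - \frac{15941}{-18763 - 139} = 40689 - - \frac{15941}{-18902} = 40689 - \left(-15941\right) \left(- \frac{1}{18902}\right) = 40689 - \frac{15941}{18902} = \frac{769087537}{18902}$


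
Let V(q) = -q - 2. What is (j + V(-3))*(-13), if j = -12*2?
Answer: 299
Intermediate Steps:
j = -24
V(q) = -2 - q
(j + V(-3))*(-13) = (-24 + (-2 - 1*(-3)))*(-13) = (-24 + (-2 + 3))*(-13) = (-24 + 1)*(-13) = -23*(-13) = 299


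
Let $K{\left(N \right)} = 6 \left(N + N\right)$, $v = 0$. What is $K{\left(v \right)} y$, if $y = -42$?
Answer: $0$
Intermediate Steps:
$K{\left(N \right)} = 12 N$ ($K{\left(N \right)} = 6 \cdot 2 N = 12 N$)
$K{\left(v \right)} y = 12 \cdot 0 \left(-42\right) = 0 \left(-42\right) = 0$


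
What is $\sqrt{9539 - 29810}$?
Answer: $i \sqrt{20271} \approx 142.38 i$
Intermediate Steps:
$\sqrt{9539 - 29810} = \sqrt{-20271} = i \sqrt{20271}$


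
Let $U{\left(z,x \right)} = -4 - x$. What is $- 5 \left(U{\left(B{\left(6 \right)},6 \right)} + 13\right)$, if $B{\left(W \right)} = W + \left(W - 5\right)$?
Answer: $-15$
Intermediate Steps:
$B{\left(W \right)} = -5 + 2 W$ ($B{\left(W \right)} = W + \left(W - 5\right) = W + \left(-5 + W\right) = -5 + 2 W$)
$- 5 \left(U{\left(B{\left(6 \right)},6 \right)} + 13\right) = - 5 \left(\left(-4 - 6\right) + 13\right) = - 5 \left(-10 + 13\right) = \left(-5\right) 3 = -15$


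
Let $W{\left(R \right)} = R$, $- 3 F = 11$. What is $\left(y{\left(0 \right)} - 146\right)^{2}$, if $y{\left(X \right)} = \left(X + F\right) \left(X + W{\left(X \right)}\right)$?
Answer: $21316$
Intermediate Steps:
$F = - \frac{11}{3}$ ($F = \left(- \frac{1}{3}\right) 11 = - \frac{11}{3} \approx -3.6667$)
$y{\left(X \right)} = 2 X \left(- \frac{11}{3} + X\right)$ ($y{\left(X \right)} = \left(X - \frac{11}{3}\right) \left(X + X\right) = \left(- \frac{11}{3} + X\right) 2 X = 2 X \left(- \frac{11}{3} + X\right)$)
$\left(y{\left(0 \right)} - 146\right)^{2} = \left(\frac{2}{3} \cdot 0 \left(-11 + 3 \cdot 0\right) - 146\right)^{2} = \left(\frac{2}{3} \cdot 0 \left(-11 + 0\right) - 146\right)^{2} = \left(\frac{2}{3} \cdot 0 \left(-11\right) - 146\right)^{2} = \left(0 - 146\right)^{2} = \left(-146\right)^{2} = 21316$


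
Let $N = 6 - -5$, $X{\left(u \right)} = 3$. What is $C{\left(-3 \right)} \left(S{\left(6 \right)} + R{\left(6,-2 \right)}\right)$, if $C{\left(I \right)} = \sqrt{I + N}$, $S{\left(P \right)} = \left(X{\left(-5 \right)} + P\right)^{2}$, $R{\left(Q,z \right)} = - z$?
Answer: $166 \sqrt{2} \approx 234.76$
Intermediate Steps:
$N = 11$ ($N = 6 + 5 = 11$)
$S{\left(P \right)} = \left(3 + P\right)^{2}$
$C{\left(I \right)} = \sqrt{11 + I}$ ($C{\left(I \right)} = \sqrt{I + 11} = \sqrt{11 + I}$)
$C{\left(-3 \right)} \left(S{\left(6 \right)} + R{\left(6,-2 \right)}\right) = \sqrt{11 - 3} \left(\left(3 + 6\right)^{2} - -2\right) = \sqrt{8} \left(9^{2} + 2\right) = 2 \sqrt{2} \left(81 + 2\right) = 2 \sqrt{2} \cdot 83 = 166 \sqrt{2}$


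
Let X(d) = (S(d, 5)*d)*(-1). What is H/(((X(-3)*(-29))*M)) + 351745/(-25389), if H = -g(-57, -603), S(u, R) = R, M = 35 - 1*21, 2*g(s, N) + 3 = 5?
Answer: -102004841/7362810 ≈ -13.854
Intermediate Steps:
g(s, N) = 1 (g(s, N) = -3/2 + (½)*5 = -3/2 + 5/2 = 1)
M = 14 (M = 35 - 21 = 14)
X(d) = -5*d (X(d) = (5*d)*(-1) = -5*d)
H = -1 (H = -1*1 = -1)
H/(((X(-3)*(-29))*M)) + 351745/(-25389) = -1/((-5*(-3)*(-29))*14) + 351745/(-25389) = -1/((15*(-29))*14) + 351745*(-1/25389) = -1/((-435*14)) - 351745/25389 = -1/(-6090) - 351745/25389 = -1*(-1/6090) - 351745/25389 = 1/6090 - 351745/25389 = -102004841/7362810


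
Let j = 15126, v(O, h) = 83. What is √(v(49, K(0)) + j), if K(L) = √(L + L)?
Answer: √15209 ≈ 123.32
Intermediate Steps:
K(L) = √2*√L (K(L) = √(2*L) = √2*√L)
√(v(49, K(0)) + j) = √(83 + 15126) = √15209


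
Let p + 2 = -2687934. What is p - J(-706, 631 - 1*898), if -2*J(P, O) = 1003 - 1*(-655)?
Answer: -2687107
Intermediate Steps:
J(P, O) = -829 (J(P, O) = -(1003 - 1*(-655))/2 = -(1003 + 655)/2 = -½*1658 = -829)
p = -2687936 (p = -2 - 2687934 = -2687936)
p - J(-706, 631 - 1*898) = -2687936 - 1*(-829) = -2687936 + 829 = -2687107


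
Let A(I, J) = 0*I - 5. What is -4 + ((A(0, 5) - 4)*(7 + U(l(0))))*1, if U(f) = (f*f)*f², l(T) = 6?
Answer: -11731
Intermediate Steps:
A(I, J) = -5 (A(I, J) = 0 - 5 = -5)
U(f) = f⁴ (U(f) = f²*f² = f⁴)
-4 + ((A(0, 5) - 4)*(7 + U(l(0))))*1 = -4 + ((-5 - 4)*(7 + 6⁴))*1 = -4 - 9*(7 + 1296)*1 = -4 - 9*1303*1 = -4 - 11727*1 = -4 - 11727 = -11731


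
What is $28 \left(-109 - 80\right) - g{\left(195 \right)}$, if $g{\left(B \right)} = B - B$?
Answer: $-5292$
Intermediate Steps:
$g{\left(B \right)} = 0$
$28 \left(-109 - 80\right) - g{\left(195 \right)} = 28 \left(-109 - 80\right) - 0 = 28 \left(-189\right) + 0 = -5292 + 0 = -5292$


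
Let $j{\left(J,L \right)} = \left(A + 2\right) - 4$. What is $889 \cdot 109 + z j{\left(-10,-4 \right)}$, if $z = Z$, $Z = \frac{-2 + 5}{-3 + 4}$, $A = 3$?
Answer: $96904$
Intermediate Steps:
$j{\left(J,L \right)} = 1$ ($j{\left(J,L \right)} = \left(3 + 2\right) - 4 = 5 - 4 = 1$)
$Z = 3$ ($Z = \frac{3}{1} = 3 \cdot 1 = 3$)
$z = 3$
$889 \cdot 109 + z j{\left(-10,-4 \right)} = 889 \cdot 109 + 3 \cdot 1 = 96901 + 3 = 96904$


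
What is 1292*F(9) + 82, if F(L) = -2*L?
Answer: -23174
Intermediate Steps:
1292*F(9) + 82 = 1292*(-2*9) + 82 = 1292*(-18) + 82 = -23256 + 82 = -23174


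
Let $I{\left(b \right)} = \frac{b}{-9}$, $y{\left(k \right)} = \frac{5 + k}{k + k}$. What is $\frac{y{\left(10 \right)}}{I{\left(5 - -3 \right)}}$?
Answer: $- \frac{27}{32} \approx -0.84375$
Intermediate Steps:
$y{\left(k \right)} = \frac{5 + k}{2 k}$
$I{\left(b \right)} = - \frac{b}{9}$ ($I{\left(b \right)} = b \left(- \frac{1}{9}\right) = - \frac{b}{9}$)
$\frac{y{\left(10 \right)}}{I{\left(5 - -3 \right)}} = \frac{\frac{1}{2} \cdot \frac{1}{10} \left(5 + 10\right)}{\left(- \frac{1}{9}\right) \left(5 - -3\right)} = \frac{\frac{1}{2} \cdot \frac{1}{10} \cdot 15}{\left(- \frac{1}{9}\right) \left(5 + 3\right)} = \frac{1}{\left(- \frac{1}{9}\right) 8} \cdot \frac{3}{4} = \frac{1}{- \frac{8}{9}} \cdot \frac{3}{4} = \left(- \frac{9}{8}\right) \frac{3}{4} = - \frac{27}{32}$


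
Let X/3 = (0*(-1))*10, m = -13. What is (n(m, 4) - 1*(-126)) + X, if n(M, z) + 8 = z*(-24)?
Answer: 22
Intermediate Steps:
n(M, z) = -8 - 24*z (n(M, z) = -8 + z*(-24) = -8 - 24*z)
X = 0 (X = 3*((0*(-1))*10) = 3*(0*10) = 3*0 = 0)
(n(m, 4) - 1*(-126)) + X = ((-8 - 24*4) - 1*(-126)) + 0 = ((-8 - 96) + 126) + 0 = (-104 + 126) + 0 = 22 + 0 = 22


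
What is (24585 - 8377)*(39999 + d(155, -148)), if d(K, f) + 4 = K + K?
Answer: 653263440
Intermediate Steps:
d(K, f) = -4 + 2*K (d(K, f) = -4 + (K + K) = -4 + 2*K)
(24585 - 8377)*(39999 + d(155, -148)) = (24585 - 8377)*(39999 + (-4 + 2*155)) = 16208*(39999 + (-4 + 310)) = 16208*(39999 + 306) = 16208*40305 = 653263440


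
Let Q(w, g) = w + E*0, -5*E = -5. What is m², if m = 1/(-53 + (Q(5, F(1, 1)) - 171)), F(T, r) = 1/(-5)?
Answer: 1/47961 ≈ 2.0850e-5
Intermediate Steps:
E = 1 (E = -⅕*(-5) = 1)
F(T, r) = -⅕
Q(w, g) = w (Q(w, g) = w + 1*0 = w + 0 = w)
m = -1/219 (m = 1/(-53 + (5 - 171)) = 1/(-53 - 166) = 1/(-219) = -1/219 ≈ -0.0045662)
m² = (-1/219)² = 1/47961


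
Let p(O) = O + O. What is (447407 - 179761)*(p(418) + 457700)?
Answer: 122725326256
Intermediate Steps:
p(O) = 2*O
(447407 - 179761)*(p(418) + 457700) = (447407 - 179761)*(2*418 + 457700) = 267646*(836 + 457700) = 267646*458536 = 122725326256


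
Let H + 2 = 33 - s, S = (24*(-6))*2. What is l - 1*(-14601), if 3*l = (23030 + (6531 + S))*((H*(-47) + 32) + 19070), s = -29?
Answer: 476666789/3 ≈ 1.5889e+8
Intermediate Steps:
S = -288 (S = -144*2 = -288)
H = 60 (H = -2 + (33 - 1*(-29)) = -2 + (33 + 29) = -2 + 62 = 60)
l = 476622986/3 (l = ((23030 + (6531 - 288))*((60*(-47) + 32) + 19070))/3 = ((23030 + 6243)*((-2820 + 32) + 19070))/3 = (29273*(-2788 + 19070))/3 = (29273*16282)/3 = (⅓)*476622986 = 476622986/3 ≈ 1.5887e+8)
l - 1*(-14601) = 476622986/3 - 1*(-14601) = 476622986/3 + 14601 = 476666789/3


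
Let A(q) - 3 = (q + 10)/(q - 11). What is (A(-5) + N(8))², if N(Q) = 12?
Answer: 55225/256 ≈ 215.72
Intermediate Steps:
A(q) = 3 + (10 + q)/(-11 + q) (A(q) = 3 + (q + 10)/(q - 11) = 3 + (10 + q)/(-11 + q))
(A(-5) + N(8))² = ((-23 + 4*(-5))/(-11 - 5) + 12)² = ((-23 - 20)/(-16) + 12)² = (-1/16*(-43) + 12)² = (43/16 + 12)² = (235/16)² = 55225/256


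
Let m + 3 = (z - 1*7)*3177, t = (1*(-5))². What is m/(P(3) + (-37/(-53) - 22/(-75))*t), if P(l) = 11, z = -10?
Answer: -4293954/2845 ≈ -1509.3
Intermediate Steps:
t = 25 (t = (-5)² = 25)
m = -54012 (m = -3 + (-10 - 1*7)*3177 = -3 + (-10 - 7)*3177 = -3 - 17*3177 = -3 - 54009 = -54012)
m/(P(3) + (-37/(-53) - 22/(-75))*t) = -54012/(11 + (-37/(-53) - 22/(-75))*25) = -54012/(11 + (-37*(-1/53) - 22*(-1/75))*25) = -54012/(11 + (37/53 + 22/75)*25) = -54012/(11 + (3941/3975)*25) = -54012/(11 + 3941/159) = -54012/5690/159 = -54012*159/5690 = -4293954/2845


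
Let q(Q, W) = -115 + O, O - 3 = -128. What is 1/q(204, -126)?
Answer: -1/240 ≈ -0.0041667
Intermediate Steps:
O = -125 (O = 3 - 128 = -125)
q(Q, W) = -240 (q(Q, W) = -115 - 125 = -240)
1/q(204, -126) = 1/(-240) = -1/240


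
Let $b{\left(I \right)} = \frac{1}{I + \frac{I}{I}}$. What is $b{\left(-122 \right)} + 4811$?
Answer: $\frac{582130}{121} \approx 4811.0$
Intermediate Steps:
$b{\left(I \right)} = \frac{1}{1 + I}$ ($b{\left(I \right)} = \frac{1}{I + 1} = \frac{1}{1 + I}$)
$b{\left(-122 \right)} + 4811 = \frac{1}{1 - 122} + 4811 = \frac{1}{-121} + 4811 = - \frac{1}{121} + 4811 = \frac{582130}{121}$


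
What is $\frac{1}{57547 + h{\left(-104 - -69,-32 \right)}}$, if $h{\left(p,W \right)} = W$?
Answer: $\frac{1}{57515} \approx 1.7387 \cdot 10^{-5}$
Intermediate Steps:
$\frac{1}{57547 + h{\left(-104 - -69,-32 \right)}} = \frac{1}{57547 - 32} = \frac{1}{57515}$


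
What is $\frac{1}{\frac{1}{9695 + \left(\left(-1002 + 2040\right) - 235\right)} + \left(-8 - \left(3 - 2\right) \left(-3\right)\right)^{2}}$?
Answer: $\frac{10498}{262451} \approx 0.04$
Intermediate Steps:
$\frac{1}{\frac{1}{9695 + \left(\left(-1002 + 2040\right) - 235\right)} + \left(-8 - \left(3 - 2\right) \left(-3\right)\right)^{2}} = \frac{1}{\frac{1}{9695 + \left(1038 - 235\right)} + \left(-8 - 1 \left(-3\right)\right)^{2}} = \frac{1}{\frac{1}{9695 + 803} + \left(-8 - -3\right)^{2}} = \frac{1}{\frac{1}{10498} + \left(-8 + 3\right)^{2}} = \frac{1}{\frac{1}{10498} + \left(-5\right)^{2}} = \frac{1}{\frac{1}{10498} + 25} = \frac{1}{\frac{262451}{10498}} = \frac{10498}{262451}$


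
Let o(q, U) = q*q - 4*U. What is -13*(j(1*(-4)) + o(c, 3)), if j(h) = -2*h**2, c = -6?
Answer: 104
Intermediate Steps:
o(q, U) = q**2 - 4*U
-13*(j(1*(-4)) + o(c, 3)) = -13*(-2*(1*(-4))**2 + ((-6)**2 - 4*3)) = -13*(-2*(-4)**2 + (36 - 12)) = -13*(-2*16 + 24) = -13*(-32 + 24) = -13*(-8) = 104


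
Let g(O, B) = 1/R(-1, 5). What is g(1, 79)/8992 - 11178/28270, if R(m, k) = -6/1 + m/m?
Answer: -10051823/25420384 ≈ -0.39542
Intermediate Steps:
R(m, k) = -5 (R(m, k) = -6*1 + 1 = -6 + 1 = -5)
g(O, B) = -⅕ (g(O, B) = 1/(-5) = -⅕)
g(1, 79)/8992 - 11178/28270 = -⅕/8992 - 11178/28270 = -⅕*1/8992 - 11178*1/28270 = -1/44960 - 5589/14135 = -10051823/25420384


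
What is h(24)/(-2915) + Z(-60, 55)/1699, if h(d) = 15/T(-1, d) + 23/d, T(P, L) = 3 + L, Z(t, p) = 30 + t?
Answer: -6481591/356586120 ≈ -0.018177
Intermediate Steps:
h(d) = 15/(3 + d) + 23/d
h(24)/(-2915) + Z(-60, 55)/1699 = ((69 + 38*24)/(24*(3 + 24)))/(-2915) + (30 - 60)/1699 = ((1/24)*(69 + 912)/27)*(-1/2915) - 30*1/1699 = ((1/24)*(1/27)*981)*(-1/2915) - 30/1699 = (109/72)*(-1/2915) - 30/1699 = -109/209880 - 30/1699 = -6481591/356586120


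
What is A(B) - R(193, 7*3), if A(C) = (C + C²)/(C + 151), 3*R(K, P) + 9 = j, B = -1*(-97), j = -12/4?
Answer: 5249/124 ≈ 42.331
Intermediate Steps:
j = -3 (j = -12*¼ = -3)
B = 97
R(K, P) = -4 (R(K, P) = -3 + (⅓)*(-3) = -3 - 1 = -4)
A(C) = (C + C²)/(151 + C)
A(B) - R(193, 7*3) = 97*(1 + 97)/(151 + 97) - 1*(-4) = 97*98/248 + 4 = 97*(1/248)*98 + 4 = 4753/124 + 4 = 5249/124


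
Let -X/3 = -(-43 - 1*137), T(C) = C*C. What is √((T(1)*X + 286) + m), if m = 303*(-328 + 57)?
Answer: I*√82367 ≈ 287.0*I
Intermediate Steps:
T(C) = C²
X = -540 (X = -(-3)*(-43 - 1*137) = -(-3)*(-43 - 137) = -(-3)*(-180) = -3*180 = -540)
m = -82113 (m = 303*(-271) = -82113)
√((T(1)*X + 286) + m) = √((1²*(-540) + 286) - 82113) = √((1*(-540) + 286) - 82113) = √((-540 + 286) - 82113) = √(-254 - 82113) = √(-82367) = I*√82367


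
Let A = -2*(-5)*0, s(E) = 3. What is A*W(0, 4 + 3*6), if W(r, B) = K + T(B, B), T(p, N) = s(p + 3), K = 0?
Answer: 0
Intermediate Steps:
T(p, N) = 3
W(r, B) = 3 (W(r, B) = 0 + 3 = 3)
A = 0 (A = 10*0 = 0)
A*W(0, 4 + 3*6) = 0*3 = 0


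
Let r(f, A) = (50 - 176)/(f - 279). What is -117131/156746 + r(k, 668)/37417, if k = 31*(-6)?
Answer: -679310463853/909069587710 ≈ -0.74726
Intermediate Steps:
k = -186
r(f, A) = -126/(-279 + f)
-117131/156746 + r(k, 668)/37417 = -117131/156746 - 126/(-279 - 186)/37417 = -117131*1/156746 - 126/(-465)*(1/37417) = -117131/156746 - 126*(-1/465)*(1/37417) = -117131/156746 + (42/155)*(1/37417) = -117131/156746 + 42/5799635 = -679310463853/909069587710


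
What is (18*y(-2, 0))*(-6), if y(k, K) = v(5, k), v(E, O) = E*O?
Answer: 1080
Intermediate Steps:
y(k, K) = 5*k
(18*y(-2, 0))*(-6) = (18*(5*(-2)))*(-6) = (18*(-10))*(-6) = -180*(-6) = 1080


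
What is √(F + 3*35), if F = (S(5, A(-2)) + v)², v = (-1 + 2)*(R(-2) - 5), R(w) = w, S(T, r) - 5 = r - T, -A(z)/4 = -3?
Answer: √130 ≈ 11.402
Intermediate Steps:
A(z) = 12 (A(z) = -4*(-3) = 12)
S(T, r) = 5 + r - T (S(T, r) = 5 + (r - T) = 5 + r - T)
v = -7 (v = (-1 + 2)*(-2 - 5) = 1*(-7) = -7)
F = 25 (F = ((5 + 12 - 1*5) - 7)² = ((5 + 12 - 5) - 7)² = (12 - 7)² = 5² = 25)
√(F + 3*35) = √(25 + 3*35) = √(25 + 105) = √130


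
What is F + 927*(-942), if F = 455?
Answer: -872779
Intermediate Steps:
F + 927*(-942) = 455 + 927*(-942) = 455 - 873234 = -872779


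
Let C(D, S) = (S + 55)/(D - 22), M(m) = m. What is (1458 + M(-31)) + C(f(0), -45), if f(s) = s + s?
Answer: 15692/11 ≈ 1426.5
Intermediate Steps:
f(s) = 2*s
C(D, S) = (55 + S)/(-22 + D)
(1458 + M(-31)) + C(f(0), -45) = (1458 - 31) + (55 - 45)/(-22 + 2*0) = 1427 + 10/(-22 + 0) = 1427 + 10/(-22) = 1427 - 1/22*10 = 1427 - 5/11 = 15692/11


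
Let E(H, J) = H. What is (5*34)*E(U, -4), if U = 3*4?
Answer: 2040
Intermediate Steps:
U = 12
(5*34)*E(U, -4) = (5*34)*12 = 170*12 = 2040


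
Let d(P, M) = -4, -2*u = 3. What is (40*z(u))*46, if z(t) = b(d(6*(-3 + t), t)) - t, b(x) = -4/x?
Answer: 4600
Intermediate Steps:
u = -3/2 (u = -½*3 = -3/2 ≈ -1.5000)
z(t) = 1 - t (z(t) = -4/(-4) - t = -4*(-¼) - t = 1 - t)
(40*z(u))*46 = (40*(1 - 1*(-3/2)))*46 = (40*(1 + 3/2))*46 = (40*(5/2))*46 = 100*46 = 4600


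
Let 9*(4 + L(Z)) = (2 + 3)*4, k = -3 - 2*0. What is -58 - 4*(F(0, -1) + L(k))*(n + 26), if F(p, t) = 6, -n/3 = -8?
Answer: -8122/9 ≈ -902.44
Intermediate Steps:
k = -3 (k = -3 + 0 = -3)
n = 24 (n = -3*(-8) = 24)
L(Z) = -16/9 (L(Z) = -4 + ((2 + 3)*4)/9 = -4 + (5*4)/9 = -4 + (1/9)*20 = -4 + 20/9 = -16/9)
-58 - 4*(F(0, -1) + L(k))*(n + 26) = -58 - 4*(6 - 16/9)*(24 + 26) = -58 - 152*50/9 = -58 - 4*1900/9 = -58 - 7600/9 = -8122/9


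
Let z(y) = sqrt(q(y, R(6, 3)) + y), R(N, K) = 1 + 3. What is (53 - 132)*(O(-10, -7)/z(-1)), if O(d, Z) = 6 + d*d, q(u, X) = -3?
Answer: 4187*I ≈ 4187.0*I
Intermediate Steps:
R(N, K) = 4
z(y) = sqrt(-3 + y)
O(d, Z) = 6 + d**2
(53 - 132)*(O(-10, -7)/z(-1)) = (53 - 132)*((6 + (-10)**2)/(sqrt(-3 - 1))) = -79*(6 + 100)/(sqrt(-4)) = -8374/(2*I) = -8374*(-I/2) = -(-4187)*I = 4187*I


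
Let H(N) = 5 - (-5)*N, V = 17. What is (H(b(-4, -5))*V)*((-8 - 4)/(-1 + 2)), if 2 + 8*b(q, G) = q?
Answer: -255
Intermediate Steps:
b(q, G) = -¼ + q/8
H(N) = 5 + 5*N
(H(b(-4, -5))*V)*((-8 - 4)/(-1 + 2)) = ((5 + 5*(-¼ + (⅛)*(-4)))*17)*((-8 - 4)/(-1 + 2)) = ((5 + 5*(-¼ - ½))*17)*(-12/1) = ((5 + 5*(-¾))*17)*(-12*1) = ((5 - 15/4)*17)*(-12) = ((5/4)*17)*(-12) = (85/4)*(-12) = -255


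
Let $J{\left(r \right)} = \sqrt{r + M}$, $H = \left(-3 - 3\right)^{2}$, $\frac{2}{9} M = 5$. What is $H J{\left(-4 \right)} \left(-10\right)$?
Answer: $- 180 \sqrt{74} \approx -1548.4$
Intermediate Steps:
$M = \frac{45}{2}$ ($M = \frac{9}{2} \cdot 5 = \frac{45}{2} \approx 22.5$)
$H = 36$ ($H = \left(-6\right)^{2} = 36$)
$J{\left(r \right)} = \sqrt{\frac{45}{2} + r}$ ($J{\left(r \right)} = \sqrt{r + \frac{45}{2}} = \sqrt{\frac{45}{2} + r}$)
$H J{\left(-4 \right)} \left(-10\right) = 36 \frac{\sqrt{90 + 4 \left(-4\right)}}{2} \left(-10\right) = 36 \frac{\sqrt{90 - 16}}{2} \left(-10\right) = 36 \frac{\sqrt{74}}{2} \left(-10\right) = 18 \sqrt{74} \left(-10\right) = - 180 \sqrt{74}$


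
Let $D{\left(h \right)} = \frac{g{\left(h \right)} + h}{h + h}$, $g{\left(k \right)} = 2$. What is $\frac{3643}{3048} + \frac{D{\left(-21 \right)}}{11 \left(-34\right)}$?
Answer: $\frac{4763861}{3989832} \approx 1.194$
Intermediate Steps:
$D{\left(h \right)} = \frac{2 + h}{2 h}$ ($D{\left(h \right)} = \frac{2 + h}{h + h} = \frac{2 + h}{2 h}$)
$\frac{3643}{3048} + \frac{D{\left(-21 \right)}}{11 \left(-34\right)} = \frac{3643}{3048} + \frac{\frac{1}{2} \frac{1}{-21} \left(2 - 21\right)}{11 \left(-34\right)} = 3643 \cdot \frac{1}{3048} + \frac{\frac{1}{2} \left(- \frac{1}{21}\right) \left(-19\right)}{-374} = \frac{3643}{3048} + \frac{19}{42} \left(- \frac{1}{374}\right) = \frac{3643}{3048} - \frac{19}{15708} = \frac{4763861}{3989832}$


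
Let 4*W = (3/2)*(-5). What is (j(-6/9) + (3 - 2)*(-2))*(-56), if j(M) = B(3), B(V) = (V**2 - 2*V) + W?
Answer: 49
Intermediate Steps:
W = -15/8 (W = ((3/2)*(-5))/4 = (1/4)*(-15/2) = -15/8 ≈ -1.8750)
B(V) = -15/8 + V**2 - 2*V (B(V) = (V**2 - 2*V) - 15/8 = -15/8 + V**2 - 2*V)
j(M) = 9/8 (j(M) = -15/8 + 3**2 - 2*3 = -15/8 + 9 - 6 = 9/8)
(j(-6/9) + (3 - 2)*(-2))*(-56) = (9/8 + (3 - 2)*(-2))*(-56) = (9/8 + 1*(-2))*(-56) = (9/8 - 2)*(-56) = -7/8*(-56) = 49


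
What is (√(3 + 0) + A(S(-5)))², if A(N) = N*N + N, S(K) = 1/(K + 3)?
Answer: 49/16 - √3/2 ≈ 2.1965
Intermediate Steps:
S(K) = 1/(3 + K)
A(N) = N + N² (A(N) = N² + N = N + N²)
(√(3 + 0) + A(S(-5)))² = (√(3 + 0) + (1 + 1/(3 - 5))/(3 - 5))² = (√3 + (1 + 1/(-2))/(-2))² = (√3 - (1 - ½)/2)² = (√3 - ½*½)² = (√3 - ¼)² = (-¼ + √3)²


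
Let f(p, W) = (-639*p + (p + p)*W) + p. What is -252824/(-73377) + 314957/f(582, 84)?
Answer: 15348959057/6690514860 ≈ 2.2941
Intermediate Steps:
f(p, W) = -638*p + 2*W*p (f(p, W) = (-639*p + (2*p)*W) + p = (-639*p + 2*W*p) + p = -638*p + 2*W*p)
-252824/(-73377) + 314957/f(582, 84) = -252824/(-73377) + 314957/((2*582*(-319 + 84))) = -252824*(-1/73377) + 314957/((2*582*(-235))) = 252824/73377 + 314957/(-273540) = 252824/73377 + 314957*(-1/273540) = 252824/73377 - 314957/273540 = 15348959057/6690514860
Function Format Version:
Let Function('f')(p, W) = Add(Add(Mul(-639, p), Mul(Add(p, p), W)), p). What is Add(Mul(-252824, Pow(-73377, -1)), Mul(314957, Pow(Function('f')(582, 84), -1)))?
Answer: Rational(15348959057, 6690514860) ≈ 2.2941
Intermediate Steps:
Function('f')(p, W) = Add(Mul(-638, p), Mul(2, W, p)) (Function('f')(p, W) = Add(Add(Mul(-639, p), Mul(Mul(2, p), W)), p) = Add(Add(Mul(-639, p), Mul(2, W, p)), p) = Add(Mul(-638, p), Mul(2, W, p)))
Add(Mul(-252824, Pow(-73377, -1)), Mul(314957, Pow(Function('f')(582, 84), -1))) = Add(Mul(-252824, Pow(-73377, -1)), Mul(314957, Pow(Mul(2, 582, Add(-319, 84)), -1))) = Add(Mul(-252824, Rational(-1, 73377)), Mul(314957, Pow(Mul(2, 582, -235), -1))) = Add(Rational(252824, 73377), Mul(314957, Pow(-273540, -1))) = Add(Rational(252824, 73377), Mul(314957, Rational(-1, 273540))) = Add(Rational(252824, 73377), Rational(-314957, 273540)) = Rational(15348959057, 6690514860)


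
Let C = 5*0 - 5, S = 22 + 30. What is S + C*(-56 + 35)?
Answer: 157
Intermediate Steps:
S = 52
C = -5 (C = 0 - 5 = -5)
S + C*(-56 + 35) = 52 - 5*(-56 + 35) = 52 - 5*(-21) = 52 + 105 = 157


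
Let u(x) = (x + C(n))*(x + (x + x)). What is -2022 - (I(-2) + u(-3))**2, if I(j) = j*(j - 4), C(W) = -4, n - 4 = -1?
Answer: -7647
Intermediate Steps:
n = 3 (n = 4 - 1 = 3)
I(j) = j*(-4 + j)
u(x) = 3*x*(-4 + x) (u(x) = (x - 4)*(x + (x + x)) = (-4 + x)*(x + 2*x) = (-4 + x)*(3*x) = 3*x*(-4 + x))
-2022 - (I(-2) + u(-3))**2 = -2022 - (-2*(-4 - 2) + 3*(-3)*(-4 - 3))**2 = -2022 - (-2*(-6) + 3*(-3)*(-7))**2 = -2022 - (12 + 63)**2 = -2022 - 1*75**2 = -2022 - 1*5625 = -2022 - 5625 = -7647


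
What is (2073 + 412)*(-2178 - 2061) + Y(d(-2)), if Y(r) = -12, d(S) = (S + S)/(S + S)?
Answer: -10533927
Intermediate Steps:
d(S) = 1 (d(S) = (2*S)/((2*S)) = (2*S)*(1/(2*S)) = 1)
(2073 + 412)*(-2178 - 2061) + Y(d(-2)) = (2073 + 412)*(-2178 - 2061) - 12 = 2485*(-4239) - 12 = -10533915 - 12 = -10533927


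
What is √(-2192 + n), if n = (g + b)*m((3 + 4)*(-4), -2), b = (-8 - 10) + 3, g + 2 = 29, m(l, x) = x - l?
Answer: 2*I*√470 ≈ 43.359*I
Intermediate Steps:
g = 27 (g = -2 + 29 = 27)
b = -15 (b = -18 + 3 = -15)
n = 312 (n = (27 - 15)*(-2 - (3 + 4)*(-4)) = 12*(-2 - 7*(-4)) = 12*(-2 - 1*(-28)) = 12*(-2 + 28) = 12*26 = 312)
√(-2192 + n) = √(-2192 + 312) = √(-1880) = 2*I*√470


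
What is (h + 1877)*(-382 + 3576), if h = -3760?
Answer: -6014302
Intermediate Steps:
(h + 1877)*(-382 + 3576) = (-3760 + 1877)*(-382 + 3576) = -1883*3194 = -6014302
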